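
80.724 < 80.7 False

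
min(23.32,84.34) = 23.32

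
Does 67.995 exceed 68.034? No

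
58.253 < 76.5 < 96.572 True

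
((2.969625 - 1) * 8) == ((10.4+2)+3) False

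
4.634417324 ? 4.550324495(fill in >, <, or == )>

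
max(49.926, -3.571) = 49.926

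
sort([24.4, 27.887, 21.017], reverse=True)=[27.887, 24.4, 21.017]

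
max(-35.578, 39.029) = 39.029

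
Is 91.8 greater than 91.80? No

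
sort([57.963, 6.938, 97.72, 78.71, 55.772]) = [6.938, 55.772, 57.963, 78.71, 97.72]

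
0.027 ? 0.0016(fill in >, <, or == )>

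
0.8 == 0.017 False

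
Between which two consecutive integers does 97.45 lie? 97 and 98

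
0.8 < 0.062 False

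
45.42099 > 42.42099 True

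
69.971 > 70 False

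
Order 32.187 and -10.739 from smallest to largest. -10.739, 32.187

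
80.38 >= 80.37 True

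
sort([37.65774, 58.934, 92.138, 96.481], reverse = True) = [96.481, 92.138, 58.934, 37.65774]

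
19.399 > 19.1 True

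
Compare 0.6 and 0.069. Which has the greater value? 0.6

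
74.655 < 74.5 False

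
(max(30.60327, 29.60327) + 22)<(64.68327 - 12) True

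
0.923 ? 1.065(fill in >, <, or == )<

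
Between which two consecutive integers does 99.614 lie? 99 and 100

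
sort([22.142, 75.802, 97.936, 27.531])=[22.142, 27.531, 75.802, 97.936]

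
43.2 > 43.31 False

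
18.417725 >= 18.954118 False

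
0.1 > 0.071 True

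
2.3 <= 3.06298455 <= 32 True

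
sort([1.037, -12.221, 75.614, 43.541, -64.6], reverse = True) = [75.614, 43.541, 1.037, -12.221, -64.6]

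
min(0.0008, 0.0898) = 0.0008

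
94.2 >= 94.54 False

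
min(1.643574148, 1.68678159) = 1.643574148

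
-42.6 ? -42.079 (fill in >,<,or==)<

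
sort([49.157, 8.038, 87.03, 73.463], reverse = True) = [87.03, 73.463, 49.157, 8.038]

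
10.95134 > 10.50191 True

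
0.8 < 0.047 False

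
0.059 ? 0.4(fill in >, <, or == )<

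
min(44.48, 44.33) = 44.33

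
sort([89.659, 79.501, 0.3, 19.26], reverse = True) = [89.659, 79.501, 19.26, 0.3]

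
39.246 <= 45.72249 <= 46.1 True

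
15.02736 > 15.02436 True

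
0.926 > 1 False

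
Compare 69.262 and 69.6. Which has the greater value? 69.6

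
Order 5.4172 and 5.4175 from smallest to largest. 5.4172, 5.4175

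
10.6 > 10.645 False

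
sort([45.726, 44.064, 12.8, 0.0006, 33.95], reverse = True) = [45.726, 44.064, 33.95, 12.8, 0.0006]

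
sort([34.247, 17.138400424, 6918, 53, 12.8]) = [12.8, 17.138400424, 34.247, 53, 6918]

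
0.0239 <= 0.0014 False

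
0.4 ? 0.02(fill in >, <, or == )>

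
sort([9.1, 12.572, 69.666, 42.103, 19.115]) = [9.1, 12.572, 19.115, 42.103, 69.666]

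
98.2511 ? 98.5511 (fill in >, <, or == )<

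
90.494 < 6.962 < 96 False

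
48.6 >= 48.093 True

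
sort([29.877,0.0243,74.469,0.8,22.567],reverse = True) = [74.469,29.877,22.567,0.8,0.0243]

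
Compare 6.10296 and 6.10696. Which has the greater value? 6.10696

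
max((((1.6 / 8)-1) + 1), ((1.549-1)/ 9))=0.2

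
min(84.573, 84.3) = 84.3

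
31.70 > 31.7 False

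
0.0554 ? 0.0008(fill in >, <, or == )>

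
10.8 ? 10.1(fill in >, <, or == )>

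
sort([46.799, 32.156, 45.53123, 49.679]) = [32.156, 45.53123, 46.799, 49.679]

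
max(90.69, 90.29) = 90.69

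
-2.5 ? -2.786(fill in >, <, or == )>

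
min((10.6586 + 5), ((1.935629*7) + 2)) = 15.549403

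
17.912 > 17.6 True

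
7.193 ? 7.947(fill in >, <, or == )<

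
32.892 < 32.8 False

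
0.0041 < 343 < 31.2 False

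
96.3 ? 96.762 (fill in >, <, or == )<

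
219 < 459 True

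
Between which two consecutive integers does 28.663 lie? 28 and 29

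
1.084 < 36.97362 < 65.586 True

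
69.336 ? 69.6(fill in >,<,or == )<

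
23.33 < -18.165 False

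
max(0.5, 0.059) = 0.5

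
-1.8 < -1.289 True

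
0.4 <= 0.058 False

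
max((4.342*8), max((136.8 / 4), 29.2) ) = 34.736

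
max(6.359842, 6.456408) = 6.456408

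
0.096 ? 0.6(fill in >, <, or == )<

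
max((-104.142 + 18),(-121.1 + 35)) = -86.1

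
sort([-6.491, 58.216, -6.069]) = [-6.491, -6.069, 58.216]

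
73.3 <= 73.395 True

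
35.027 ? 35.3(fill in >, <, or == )<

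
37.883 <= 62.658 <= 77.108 True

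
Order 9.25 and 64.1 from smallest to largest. 9.25, 64.1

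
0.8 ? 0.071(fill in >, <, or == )>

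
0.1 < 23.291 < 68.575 True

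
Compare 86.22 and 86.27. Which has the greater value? 86.27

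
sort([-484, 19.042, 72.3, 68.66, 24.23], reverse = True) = [72.3, 68.66, 24.23, 19.042, -484]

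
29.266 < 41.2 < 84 True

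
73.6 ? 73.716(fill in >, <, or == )<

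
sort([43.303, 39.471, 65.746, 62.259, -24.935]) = [-24.935, 39.471, 43.303, 62.259, 65.746]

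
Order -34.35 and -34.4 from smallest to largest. -34.4, -34.35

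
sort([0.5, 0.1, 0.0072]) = [0.0072, 0.1, 0.5]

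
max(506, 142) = 506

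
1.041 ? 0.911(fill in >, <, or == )>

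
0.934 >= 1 False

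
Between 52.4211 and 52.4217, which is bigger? 52.4217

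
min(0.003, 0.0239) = 0.003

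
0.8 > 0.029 True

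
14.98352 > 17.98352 False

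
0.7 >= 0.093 True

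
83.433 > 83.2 True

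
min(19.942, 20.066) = 19.942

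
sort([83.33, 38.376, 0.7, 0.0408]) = [0.0408, 0.7, 38.376, 83.33]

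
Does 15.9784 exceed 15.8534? Yes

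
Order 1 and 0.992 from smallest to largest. 0.992, 1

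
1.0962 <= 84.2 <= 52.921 False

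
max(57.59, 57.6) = 57.6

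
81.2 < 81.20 False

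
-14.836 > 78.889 False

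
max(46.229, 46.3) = 46.3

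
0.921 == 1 False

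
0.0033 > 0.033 False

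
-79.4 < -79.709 False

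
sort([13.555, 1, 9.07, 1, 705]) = [1, 1, 9.07, 13.555, 705]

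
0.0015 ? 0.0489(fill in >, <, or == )<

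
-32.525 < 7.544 True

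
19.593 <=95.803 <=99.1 True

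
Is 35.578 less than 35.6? Yes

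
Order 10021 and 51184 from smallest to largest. 10021, 51184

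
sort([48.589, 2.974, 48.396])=[2.974, 48.396, 48.589]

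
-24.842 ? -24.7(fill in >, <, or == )<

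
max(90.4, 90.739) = 90.739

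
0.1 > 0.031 True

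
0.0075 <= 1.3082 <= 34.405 True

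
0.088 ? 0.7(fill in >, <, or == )<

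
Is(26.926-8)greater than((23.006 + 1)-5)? No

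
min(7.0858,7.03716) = 7.03716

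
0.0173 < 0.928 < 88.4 True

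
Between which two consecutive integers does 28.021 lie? 28 and 29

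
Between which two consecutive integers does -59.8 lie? -60 and -59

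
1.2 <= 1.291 True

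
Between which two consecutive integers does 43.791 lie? 43 and 44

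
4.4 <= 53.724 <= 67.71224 True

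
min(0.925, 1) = 0.925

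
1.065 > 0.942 True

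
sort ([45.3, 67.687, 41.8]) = [41.8, 45.3, 67.687]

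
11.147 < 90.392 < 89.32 False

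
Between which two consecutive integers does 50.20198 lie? 50 and 51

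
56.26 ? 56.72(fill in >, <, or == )<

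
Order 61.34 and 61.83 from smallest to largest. 61.34, 61.83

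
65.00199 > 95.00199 False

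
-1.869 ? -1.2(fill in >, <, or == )<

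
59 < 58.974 False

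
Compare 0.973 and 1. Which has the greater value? 1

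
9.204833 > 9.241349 False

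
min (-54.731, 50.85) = -54.731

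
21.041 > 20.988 True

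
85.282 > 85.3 False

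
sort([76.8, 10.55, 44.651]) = [10.55, 44.651, 76.8]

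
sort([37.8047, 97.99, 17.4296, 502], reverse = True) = [502, 97.99, 37.8047, 17.4296]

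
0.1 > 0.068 True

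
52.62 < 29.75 False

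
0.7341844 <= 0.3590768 False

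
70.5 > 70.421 True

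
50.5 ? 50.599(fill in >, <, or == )<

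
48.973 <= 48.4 False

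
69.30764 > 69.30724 True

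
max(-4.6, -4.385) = -4.385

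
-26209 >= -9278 False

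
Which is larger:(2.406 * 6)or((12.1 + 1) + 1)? (2.406 * 6)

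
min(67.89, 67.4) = 67.4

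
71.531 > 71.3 True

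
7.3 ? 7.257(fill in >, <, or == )>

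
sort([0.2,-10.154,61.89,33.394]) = [-10.154,0.2,33.394,61.89]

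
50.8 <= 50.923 True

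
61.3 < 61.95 True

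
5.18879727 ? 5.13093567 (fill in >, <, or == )>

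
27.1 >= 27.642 False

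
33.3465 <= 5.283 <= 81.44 False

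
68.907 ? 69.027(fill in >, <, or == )<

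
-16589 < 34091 True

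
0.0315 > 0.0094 True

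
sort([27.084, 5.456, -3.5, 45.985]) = [-3.5, 5.456, 27.084, 45.985]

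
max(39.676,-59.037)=39.676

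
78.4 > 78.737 False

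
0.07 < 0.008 False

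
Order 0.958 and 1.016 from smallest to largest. 0.958, 1.016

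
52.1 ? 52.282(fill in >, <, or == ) <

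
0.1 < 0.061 False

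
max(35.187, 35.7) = 35.7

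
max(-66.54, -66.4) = -66.4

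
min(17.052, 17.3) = 17.052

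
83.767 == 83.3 False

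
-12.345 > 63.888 False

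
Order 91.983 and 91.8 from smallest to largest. 91.8, 91.983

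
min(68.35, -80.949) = -80.949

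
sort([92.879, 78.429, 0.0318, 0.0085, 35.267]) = [0.0085, 0.0318, 35.267, 78.429, 92.879]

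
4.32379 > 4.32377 True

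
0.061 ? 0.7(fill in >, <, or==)<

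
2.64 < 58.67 True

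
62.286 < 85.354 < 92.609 True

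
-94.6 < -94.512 True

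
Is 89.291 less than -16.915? No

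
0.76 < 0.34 False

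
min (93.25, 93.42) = 93.25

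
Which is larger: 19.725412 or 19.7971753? 19.7971753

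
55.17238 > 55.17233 True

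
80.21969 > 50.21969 True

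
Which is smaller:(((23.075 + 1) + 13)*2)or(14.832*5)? (((23.075 + 1) + 13)*2)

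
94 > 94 False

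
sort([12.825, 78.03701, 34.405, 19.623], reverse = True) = [78.03701, 34.405, 19.623, 12.825]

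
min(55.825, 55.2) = 55.2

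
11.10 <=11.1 True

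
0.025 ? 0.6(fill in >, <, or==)<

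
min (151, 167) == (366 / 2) False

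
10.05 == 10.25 False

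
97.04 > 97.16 False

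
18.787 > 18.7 True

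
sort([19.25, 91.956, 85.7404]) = [19.25, 85.7404, 91.956]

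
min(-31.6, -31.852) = -31.852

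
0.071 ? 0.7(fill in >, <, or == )<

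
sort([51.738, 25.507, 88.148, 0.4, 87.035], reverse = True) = [88.148, 87.035, 51.738, 25.507, 0.4]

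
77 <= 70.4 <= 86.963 False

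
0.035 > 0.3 False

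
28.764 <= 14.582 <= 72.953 False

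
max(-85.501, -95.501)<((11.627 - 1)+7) True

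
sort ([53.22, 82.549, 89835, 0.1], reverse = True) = [89835, 82.549, 53.22, 0.1]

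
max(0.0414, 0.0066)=0.0414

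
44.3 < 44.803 True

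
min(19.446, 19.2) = 19.2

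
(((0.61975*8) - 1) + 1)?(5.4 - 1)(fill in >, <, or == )>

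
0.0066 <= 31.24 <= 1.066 False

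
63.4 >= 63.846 False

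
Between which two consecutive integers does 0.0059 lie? 0 and 1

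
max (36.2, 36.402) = 36.402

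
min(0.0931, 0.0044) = 0.0044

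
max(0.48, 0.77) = 0.77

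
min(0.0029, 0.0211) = 0.0029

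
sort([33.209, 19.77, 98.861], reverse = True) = [98.861, 33.209, 19.77]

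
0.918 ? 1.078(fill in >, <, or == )<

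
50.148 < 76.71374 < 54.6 False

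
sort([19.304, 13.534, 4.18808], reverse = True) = [19.304, 13.534, 4.18808]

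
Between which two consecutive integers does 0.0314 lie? 0 and 1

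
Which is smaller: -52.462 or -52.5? -52.5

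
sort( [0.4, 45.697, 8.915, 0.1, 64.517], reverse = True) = [64.517, 45.697, 8.915, 0.4, 0.1]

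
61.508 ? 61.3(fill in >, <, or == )>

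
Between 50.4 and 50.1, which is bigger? 50.4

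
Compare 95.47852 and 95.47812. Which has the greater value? 95.47852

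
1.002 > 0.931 True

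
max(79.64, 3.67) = 79.64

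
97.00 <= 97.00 True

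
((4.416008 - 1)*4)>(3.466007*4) False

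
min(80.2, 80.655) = 80.2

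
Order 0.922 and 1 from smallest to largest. 0.922, 1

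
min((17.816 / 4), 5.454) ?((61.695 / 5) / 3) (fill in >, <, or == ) >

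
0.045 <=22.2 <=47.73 True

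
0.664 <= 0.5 False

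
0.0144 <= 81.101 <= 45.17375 False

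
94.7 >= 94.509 True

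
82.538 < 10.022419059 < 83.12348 False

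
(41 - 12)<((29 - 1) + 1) False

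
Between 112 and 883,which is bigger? 883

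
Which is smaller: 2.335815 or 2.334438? 2.334438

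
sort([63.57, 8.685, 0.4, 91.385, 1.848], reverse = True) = [91.385, 63.57, 8.685, 1.848, 0.4]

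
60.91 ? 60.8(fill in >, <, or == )>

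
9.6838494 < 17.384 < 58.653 True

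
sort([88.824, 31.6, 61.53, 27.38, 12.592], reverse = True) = [88.824, 61.53, 31.6, 27.38, 12.592]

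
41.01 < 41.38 True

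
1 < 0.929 False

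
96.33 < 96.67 True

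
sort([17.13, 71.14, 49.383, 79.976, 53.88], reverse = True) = [79.976, 71.14, 53.88, 49.383, 17.13]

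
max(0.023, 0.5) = 0.5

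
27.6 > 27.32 True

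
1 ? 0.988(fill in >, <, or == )>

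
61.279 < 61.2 False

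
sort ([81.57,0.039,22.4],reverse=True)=[81.57,22.4,0.039]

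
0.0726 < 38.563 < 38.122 False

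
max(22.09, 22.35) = 22.35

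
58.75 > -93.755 True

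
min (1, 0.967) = 0.967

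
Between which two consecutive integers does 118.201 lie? 118 and 119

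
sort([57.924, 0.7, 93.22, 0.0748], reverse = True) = [93.22, 57.924, 0.7, 0.0748]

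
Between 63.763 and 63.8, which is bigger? 63.8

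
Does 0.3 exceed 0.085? Yes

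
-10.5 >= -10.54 True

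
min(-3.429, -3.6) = -3.6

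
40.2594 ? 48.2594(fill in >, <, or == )<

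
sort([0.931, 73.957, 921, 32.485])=[0.931, 32.485, 73.957, 921]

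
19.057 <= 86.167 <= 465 True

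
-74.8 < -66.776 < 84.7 True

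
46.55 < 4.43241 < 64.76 False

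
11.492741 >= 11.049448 True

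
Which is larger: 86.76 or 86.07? 86.76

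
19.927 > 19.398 True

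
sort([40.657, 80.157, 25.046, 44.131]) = [25.046, 40.657, 44.131, 80.157]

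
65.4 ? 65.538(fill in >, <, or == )<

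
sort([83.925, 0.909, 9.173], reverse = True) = [83.925, 9.173, 0.909]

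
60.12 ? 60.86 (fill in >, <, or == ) <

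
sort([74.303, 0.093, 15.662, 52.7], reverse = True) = [74.303, 52.7, 15.662, 0.093]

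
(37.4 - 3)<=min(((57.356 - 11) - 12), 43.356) False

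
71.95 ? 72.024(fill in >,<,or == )<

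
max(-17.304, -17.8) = -17.304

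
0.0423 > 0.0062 True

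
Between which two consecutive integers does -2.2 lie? -3 and -2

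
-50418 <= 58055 True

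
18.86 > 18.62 True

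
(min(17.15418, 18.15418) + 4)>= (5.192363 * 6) False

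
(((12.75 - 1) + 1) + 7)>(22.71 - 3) True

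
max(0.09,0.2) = 0.2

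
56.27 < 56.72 True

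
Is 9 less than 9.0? No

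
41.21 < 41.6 True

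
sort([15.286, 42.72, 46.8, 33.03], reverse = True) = [46.8, 42.72, 33.03, 15.286]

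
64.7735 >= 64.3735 True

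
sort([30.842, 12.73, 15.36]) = [12.73, 15.36, 30.842]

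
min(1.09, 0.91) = 0.91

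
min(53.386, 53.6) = 53.386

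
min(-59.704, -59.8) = -59.8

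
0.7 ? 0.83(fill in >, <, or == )<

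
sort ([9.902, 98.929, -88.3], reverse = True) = [98.929, 9.902, -88.3]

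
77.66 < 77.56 False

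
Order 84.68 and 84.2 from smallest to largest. 84.2, 84.68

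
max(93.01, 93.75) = 93.75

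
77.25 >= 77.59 False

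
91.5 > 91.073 True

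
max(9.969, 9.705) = 9.969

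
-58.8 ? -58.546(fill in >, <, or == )<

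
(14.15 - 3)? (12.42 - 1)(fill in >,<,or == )<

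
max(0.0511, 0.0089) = 0.0511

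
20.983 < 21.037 True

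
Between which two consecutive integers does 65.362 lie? 65 and 66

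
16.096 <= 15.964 False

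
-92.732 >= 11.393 False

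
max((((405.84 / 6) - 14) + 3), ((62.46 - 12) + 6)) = 56.64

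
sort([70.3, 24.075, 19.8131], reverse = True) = [70.3, 24.075, 19.8131]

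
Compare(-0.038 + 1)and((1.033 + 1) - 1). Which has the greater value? ((1.033 + 1) - 1)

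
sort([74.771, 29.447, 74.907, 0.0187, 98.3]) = [0.0187, 29.447, 74.771, 74.907, 98.3]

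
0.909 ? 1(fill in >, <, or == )<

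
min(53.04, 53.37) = 53.04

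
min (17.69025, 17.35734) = 17.35734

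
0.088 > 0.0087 True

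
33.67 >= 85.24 False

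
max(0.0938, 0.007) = 0.0938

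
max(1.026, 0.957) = 1.026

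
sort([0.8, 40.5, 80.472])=[0.8, 40.5, 80.472]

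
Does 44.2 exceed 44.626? No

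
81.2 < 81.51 True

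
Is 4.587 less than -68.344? No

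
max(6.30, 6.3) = 6.3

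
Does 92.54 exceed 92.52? Yes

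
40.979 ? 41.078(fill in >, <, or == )<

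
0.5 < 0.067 False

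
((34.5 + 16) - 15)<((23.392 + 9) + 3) False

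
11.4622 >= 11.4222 True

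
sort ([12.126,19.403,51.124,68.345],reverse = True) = [68.345,51.124,19.403,12.126]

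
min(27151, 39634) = 27151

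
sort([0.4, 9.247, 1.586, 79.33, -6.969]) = [-6.969, 0.4, 1.586, 9.247, 79.33]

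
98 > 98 False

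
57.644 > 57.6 True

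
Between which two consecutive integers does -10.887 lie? -11 and -10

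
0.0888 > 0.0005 True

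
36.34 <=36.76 True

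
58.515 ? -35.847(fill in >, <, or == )>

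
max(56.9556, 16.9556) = 56.9556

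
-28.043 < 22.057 True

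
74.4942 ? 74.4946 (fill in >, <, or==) <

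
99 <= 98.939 False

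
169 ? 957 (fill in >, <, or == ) <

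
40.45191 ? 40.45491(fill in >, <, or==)<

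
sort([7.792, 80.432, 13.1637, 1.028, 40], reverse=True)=[80.432, 40, 13.1637, 7.792, 1.028]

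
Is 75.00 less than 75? No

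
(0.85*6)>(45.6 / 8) False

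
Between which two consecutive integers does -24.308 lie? -25 and -24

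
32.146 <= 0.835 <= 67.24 False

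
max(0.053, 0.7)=0.7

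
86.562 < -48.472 False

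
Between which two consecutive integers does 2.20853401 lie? 2 and 3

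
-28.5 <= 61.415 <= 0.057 False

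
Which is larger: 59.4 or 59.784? 59.784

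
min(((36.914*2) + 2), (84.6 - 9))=75.6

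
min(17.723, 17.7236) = 17.723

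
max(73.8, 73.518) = 73.8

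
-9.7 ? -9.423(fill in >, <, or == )<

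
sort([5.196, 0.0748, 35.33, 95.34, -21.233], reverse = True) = [95.34, 35.33, 5.196, 0.0748, -21.233]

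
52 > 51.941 True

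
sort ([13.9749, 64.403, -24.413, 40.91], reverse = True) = [64.403, 40.91, 13.9749, -24.413]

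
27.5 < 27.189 False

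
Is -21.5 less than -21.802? No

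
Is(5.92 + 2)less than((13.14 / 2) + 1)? No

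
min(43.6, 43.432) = 43.432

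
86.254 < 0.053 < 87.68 False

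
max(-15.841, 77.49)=77.49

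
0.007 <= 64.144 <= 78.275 True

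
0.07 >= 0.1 False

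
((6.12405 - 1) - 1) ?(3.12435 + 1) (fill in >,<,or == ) <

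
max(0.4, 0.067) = 0.4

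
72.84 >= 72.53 True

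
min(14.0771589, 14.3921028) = 14.0771589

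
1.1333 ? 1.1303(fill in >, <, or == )>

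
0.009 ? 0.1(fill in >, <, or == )<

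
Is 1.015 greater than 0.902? Yes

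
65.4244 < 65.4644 True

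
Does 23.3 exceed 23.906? No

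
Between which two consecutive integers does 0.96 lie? 0 and 1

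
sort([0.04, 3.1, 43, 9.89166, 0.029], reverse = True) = [43, 9.89166, 3.1, 0.04, 0.029]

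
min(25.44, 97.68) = 25.44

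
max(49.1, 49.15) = 49.15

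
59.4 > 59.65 False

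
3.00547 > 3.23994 False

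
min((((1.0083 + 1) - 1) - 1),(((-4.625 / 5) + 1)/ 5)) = 0.0083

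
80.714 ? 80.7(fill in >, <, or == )>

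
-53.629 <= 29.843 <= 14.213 False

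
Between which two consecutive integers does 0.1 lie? 0 and 1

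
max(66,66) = 66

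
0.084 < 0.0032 False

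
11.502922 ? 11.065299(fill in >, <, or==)>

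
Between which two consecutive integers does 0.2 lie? 0 and 1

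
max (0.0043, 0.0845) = 0.0845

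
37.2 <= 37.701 True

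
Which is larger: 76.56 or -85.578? 76.56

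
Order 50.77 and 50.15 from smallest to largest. 50.15, 50.77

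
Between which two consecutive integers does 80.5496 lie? 80 and 81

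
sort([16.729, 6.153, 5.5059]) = [5.5059, 6.153, 16.729]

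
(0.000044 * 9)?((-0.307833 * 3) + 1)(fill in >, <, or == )<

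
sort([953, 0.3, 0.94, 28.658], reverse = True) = [953, 28.658, 0.94, 0.3]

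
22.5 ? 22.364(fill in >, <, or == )>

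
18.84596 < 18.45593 False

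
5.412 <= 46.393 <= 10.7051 False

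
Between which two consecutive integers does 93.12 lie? 93 and 94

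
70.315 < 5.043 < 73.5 False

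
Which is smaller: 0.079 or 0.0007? 0.0007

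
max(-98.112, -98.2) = -98.112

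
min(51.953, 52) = 51.953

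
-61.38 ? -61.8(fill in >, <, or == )>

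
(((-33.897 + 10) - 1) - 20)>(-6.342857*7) False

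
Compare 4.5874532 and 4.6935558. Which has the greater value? 4.6935558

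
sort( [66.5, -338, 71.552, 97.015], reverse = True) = [97.015, 71.552, 66.5, -338]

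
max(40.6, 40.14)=40.6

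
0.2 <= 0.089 False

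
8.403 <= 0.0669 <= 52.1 False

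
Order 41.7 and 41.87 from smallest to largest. 41.7, 41.87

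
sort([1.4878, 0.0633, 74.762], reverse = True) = [74.762, 1.4878, 0.0633]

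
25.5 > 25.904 False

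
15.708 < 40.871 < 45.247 True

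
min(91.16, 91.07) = 91.07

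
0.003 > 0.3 False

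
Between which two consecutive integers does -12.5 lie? -13 and -12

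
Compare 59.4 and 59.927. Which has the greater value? 59.927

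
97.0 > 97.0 False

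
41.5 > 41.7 False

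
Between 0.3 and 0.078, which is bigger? 0.3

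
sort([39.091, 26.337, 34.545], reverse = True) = [39.091, 34.545, 26.337]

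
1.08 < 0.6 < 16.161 False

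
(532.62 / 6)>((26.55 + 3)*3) True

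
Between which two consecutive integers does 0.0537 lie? 0 and 1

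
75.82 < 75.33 False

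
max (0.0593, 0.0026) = 0.0593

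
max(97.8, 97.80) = 97.80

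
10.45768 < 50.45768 True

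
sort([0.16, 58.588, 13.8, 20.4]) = [0.16, 13.8, 20.4, 58.588]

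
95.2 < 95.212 True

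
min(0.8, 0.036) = 0.036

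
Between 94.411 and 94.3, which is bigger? 94.411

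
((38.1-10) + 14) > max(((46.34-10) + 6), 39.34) False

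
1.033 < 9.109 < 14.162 True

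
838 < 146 False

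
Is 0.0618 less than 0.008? No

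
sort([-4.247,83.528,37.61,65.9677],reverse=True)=[83.528,65.9677,37.61,-4.247]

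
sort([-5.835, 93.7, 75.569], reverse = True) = [93.7, 75.569, -5.835]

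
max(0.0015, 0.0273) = 0.0273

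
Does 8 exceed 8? No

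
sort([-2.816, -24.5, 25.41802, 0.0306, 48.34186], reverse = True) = [48.34186, 25.41802, 0.0306, -2.816, -24.5]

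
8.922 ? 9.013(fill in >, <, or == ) <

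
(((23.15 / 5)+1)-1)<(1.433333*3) False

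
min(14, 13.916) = 13.916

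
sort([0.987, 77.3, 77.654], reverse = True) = [77.654, 77.3, 0.987]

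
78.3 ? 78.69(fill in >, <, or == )<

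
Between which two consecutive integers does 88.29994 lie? 88 and 89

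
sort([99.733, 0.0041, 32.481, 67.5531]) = [0.0041, 32.481, 67.5531, 99.733]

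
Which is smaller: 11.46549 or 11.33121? 11.33121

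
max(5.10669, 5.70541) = 5.70541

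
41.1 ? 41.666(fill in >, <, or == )<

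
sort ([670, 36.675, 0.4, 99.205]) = [0.4, 36.675, 99.205, 670]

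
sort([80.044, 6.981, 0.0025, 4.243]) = [0.0025, 4.243, 6.981, 80.044]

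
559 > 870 False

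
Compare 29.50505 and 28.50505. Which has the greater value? 29.50505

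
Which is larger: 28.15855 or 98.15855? 98.15855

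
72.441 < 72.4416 True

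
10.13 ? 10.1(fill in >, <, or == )>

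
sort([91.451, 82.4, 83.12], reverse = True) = [91.451, 83.12, 82.4]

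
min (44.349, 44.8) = 44.349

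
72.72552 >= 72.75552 False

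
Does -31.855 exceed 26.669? No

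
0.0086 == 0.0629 False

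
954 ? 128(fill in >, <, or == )>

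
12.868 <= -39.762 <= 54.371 False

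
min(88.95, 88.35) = 88.35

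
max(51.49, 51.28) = 51.49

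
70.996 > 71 False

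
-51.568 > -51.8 True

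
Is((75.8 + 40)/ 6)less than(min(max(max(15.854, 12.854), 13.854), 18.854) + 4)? Yes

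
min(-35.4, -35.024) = -35.4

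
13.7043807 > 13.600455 True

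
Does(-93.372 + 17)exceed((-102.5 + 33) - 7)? Yes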